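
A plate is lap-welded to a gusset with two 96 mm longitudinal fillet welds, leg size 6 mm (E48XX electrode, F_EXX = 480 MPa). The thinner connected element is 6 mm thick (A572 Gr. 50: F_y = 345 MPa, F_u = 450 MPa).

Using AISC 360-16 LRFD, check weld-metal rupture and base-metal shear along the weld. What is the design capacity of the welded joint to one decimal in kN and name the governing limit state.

175.9 kN (weld metal governs)

Weld metal: throat = 0.707×6 = 4.242 mm, L = 2×96 = 192 mm. φR_n = 0.75 × 0.6 × 480 × 4.242 × 192 = 175.9 kN.
Base metal shear (6 mm plate): yield φR_n = 1.0×0.6×345×6×192 = 238.5 kN; rupture φR_n = 0.75×0.6×450×6×192 = 233.3 kN; take 233.3 kN (rupture).
Governing: min(175.9, 233.3) = 175.9 kN → weld metal.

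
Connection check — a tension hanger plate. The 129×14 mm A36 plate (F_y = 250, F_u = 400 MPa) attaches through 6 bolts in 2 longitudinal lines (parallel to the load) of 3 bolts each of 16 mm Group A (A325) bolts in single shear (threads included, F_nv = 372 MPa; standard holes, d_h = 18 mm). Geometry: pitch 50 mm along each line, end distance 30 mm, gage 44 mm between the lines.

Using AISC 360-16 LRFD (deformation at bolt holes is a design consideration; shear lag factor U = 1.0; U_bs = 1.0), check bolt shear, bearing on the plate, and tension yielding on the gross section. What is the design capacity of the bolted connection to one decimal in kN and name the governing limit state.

Bolt shear: A_b = π(16)²/4 = 201.06 mm². φR_n = 0.75 × 372 × 201.06 × 6 × 1 = 336.6 kN.
Bearing (14 mm plate, F_u = 400 MPa): end bolts L_c = 30 − 18/2 = 21, R_n = min(1.2×21×14×400, 2.4×16×14×400) = 141.12 kN/bolt; interior L_c = 50 − 18 = 32, R_n = 215.04 kN/bolt. φR_n = 0.75 × (2×141.12 + 4×215.04) = 856.8 kN.
Tension yield (gross): A_g = 129×14 = 1806 mm². φR_n = 0.90 × 250 × 1806 = 406.4 kN.
Governing: min(336.6, 856.8, 406.4) = 336.6 kN → bolt shear.

336.6 kN (bolt shear governs)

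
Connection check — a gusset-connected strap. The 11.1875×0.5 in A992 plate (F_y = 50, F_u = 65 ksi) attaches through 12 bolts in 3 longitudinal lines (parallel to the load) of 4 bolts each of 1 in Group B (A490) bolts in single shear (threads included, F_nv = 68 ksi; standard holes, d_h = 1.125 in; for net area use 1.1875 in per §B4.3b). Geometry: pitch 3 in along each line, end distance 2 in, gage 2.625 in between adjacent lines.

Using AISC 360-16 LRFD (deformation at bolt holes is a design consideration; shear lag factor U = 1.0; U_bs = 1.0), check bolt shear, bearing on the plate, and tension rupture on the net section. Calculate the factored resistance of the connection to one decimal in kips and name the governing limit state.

185.9 kips (net-section rupture governs)

Bolt shear: A_b = π(1)²/4 = 0.7854 in². φR_n = 0.75 × 68 × 0.7854 × 12 × 1 = 480.7 kips.
Bearing (0.5 in plate, F_u = 65 ksi): end bolts L_c = 2 − 1.125/2 = 1.4375, R_n = min(1.2×1.4375×0.5×65, 2.4×1×0.5×65) = 56.063 kips/bolt; interior L_c = 3 − 1.125 = 1.875, R_n = 73.125 kips/bolt. φR_n = 0.75 × (3×56.063 + 9×73.125) = 619.7 kips.
Tension rupture (net): A_n = (11.1875 − 3×1.1875)×0.5 = 3.8125 in² (U = 1.0, A_e = A_n). φR_n = 0.75 × 65 × 3.8125 = 185.9 kips.
Governing: min(480.7, 619.7, 185.9) = 185.9 kips → net-section rupture.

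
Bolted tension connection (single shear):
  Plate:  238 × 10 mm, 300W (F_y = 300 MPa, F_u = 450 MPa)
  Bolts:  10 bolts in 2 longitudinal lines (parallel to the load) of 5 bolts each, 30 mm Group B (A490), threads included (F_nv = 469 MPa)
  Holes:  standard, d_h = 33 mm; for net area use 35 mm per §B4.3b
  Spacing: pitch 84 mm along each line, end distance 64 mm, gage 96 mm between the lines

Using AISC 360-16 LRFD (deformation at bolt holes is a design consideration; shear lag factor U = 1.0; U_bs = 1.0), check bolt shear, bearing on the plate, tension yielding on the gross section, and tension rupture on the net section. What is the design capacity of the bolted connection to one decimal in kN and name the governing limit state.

567.0 kN (net-section rupture governs)

Bolt shear: A_b = π(30)²/4 = 706.86 mm². φR_n = 0.75 × 469 × 706.86 × 10 × 1 = 2486.4 kN.
Bearing (10 mm plate, F_u = 450 MPa): end bolts L_c = 64 − 33/2 = 47.5, R_n = min(1.2×47.5×10×450, 2.4×30×10×450) = 256.5 kN/bolt; interior L_c = 84 − 33 = 51, R_n = 275.4 kN/bolt. φR_n = 0.75 × (2×256.5 + 8×275.4) = 2037.2 kN.
Tension yield (gross): A_g = 238×10 = 2380 mm². φR_n = 0.90 × 300 × 2380 = 642.6 kN.
Tension rupture (net): A_n = (238 − 2×35)×10 = 1680 mm² (U = 1.0, A_e = A_n). φR_n = 0.75 × 450 × 1680 = 567.0 kN.
Governing: min(2486.4, 2037.2, 642.6, 567.0) = 567.0 kN → net-section rupture.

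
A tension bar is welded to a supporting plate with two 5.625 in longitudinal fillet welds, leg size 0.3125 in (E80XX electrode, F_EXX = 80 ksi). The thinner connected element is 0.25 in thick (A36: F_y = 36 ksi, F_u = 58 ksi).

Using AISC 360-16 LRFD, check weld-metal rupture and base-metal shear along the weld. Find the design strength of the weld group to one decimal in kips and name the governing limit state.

60.8 kips (base-metal shear governs)

Weld metal: throat = 0.707×0.3125 = 0.22094 in, L = 2×5.625 = 11.25 in. φR_n = 0.75 × 0.6 × 80 × 0.22094 × 11.25 = 89.5 kips.
Base metal shear (0.25 in plate): yield φR_n = 1.0×0.6×36×0.25×11.25 = 60.8 kips; rupture φR_n = 0.75×0.6×58×0.25×11.25 = 73.4 kips; take 60.8 kips (yield).
Governing: min(89.5, 60.8) = 60.8 kips → base-metal shear.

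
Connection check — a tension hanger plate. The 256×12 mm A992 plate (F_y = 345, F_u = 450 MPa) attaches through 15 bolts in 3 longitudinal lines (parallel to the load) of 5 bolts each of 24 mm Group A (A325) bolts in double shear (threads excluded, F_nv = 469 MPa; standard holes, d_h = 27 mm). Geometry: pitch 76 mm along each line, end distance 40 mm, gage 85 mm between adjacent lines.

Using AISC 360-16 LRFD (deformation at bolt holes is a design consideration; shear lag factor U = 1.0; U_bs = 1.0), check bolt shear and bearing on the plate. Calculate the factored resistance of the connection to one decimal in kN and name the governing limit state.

3185.7 kN (bearing governs)

Bolt shear: A_b = π(24)²/4 = 452.39 mm². φR_n = 0.75 × 469 × 452.39 × 15 × 2 = 4773.8 kN.
Bearing (12 mm plate, F_u = 450 MPa): end bolts L_c = 40 − 27/2 = 26.5, R_n = min(1.2×26.5×12×450, 2.4×24×12×450) = 171.72 kN/bolt; interior L_c = 76 − 27 = 49, R_n = 311.04 kN/bolt. φR_n = 0.75 × (3×171.72 + 12×311.04) = 3185.7 kN.
Governing: min(4773.8, 3185.7) = 3185.7 kN → bearing.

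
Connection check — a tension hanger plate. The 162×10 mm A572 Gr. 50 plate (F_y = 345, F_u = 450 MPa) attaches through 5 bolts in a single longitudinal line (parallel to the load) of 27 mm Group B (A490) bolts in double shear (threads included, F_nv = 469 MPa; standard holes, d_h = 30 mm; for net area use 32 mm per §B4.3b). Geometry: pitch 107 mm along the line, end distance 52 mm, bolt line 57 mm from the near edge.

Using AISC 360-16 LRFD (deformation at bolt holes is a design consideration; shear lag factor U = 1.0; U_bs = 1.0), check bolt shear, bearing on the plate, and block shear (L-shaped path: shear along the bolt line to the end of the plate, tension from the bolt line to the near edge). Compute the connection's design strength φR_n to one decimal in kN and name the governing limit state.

Bolt shear: A_b = π(27)²/4 = 572.56 mm². φR_n = 0.75 × 469 × 572.56 × 5 × 2 = 2014.0 kN.
Bearing (10 mm plate, F_u = 450 MPa): end bolts L_c = 52 − 30/2 = 37, R_n = min(1.2×37×10×450, 2.4×27×10×450) = 199.8 kN/bolt; interior L_c = 107 − 30 = 77, R_n = 291.6 kN/bolt. φR_n = 0.75 × (1×199.8 + 4×291.6) = 1024.7 kN.
Block shear: shear path 1×[52+4×107] = 1×480 mm, A_gv = 4800, A_nv = 1×(480 − 4.5×32)×10 = 3360 mm²; tension to near edge: (57 − 0.5×32)×10 = 410 mm². R_n = min(0.6×450×3360, 0.6×345×4800) + 1.0×450×410 = min(907.2, 993.6) + 184.5 = 1091.7 kN. φR_n = 0.75 × 1091.7 = 818.8 kN.
Governing: min(2014.0, 1024.7, 818.8) = 818.8 kN → block shear.

818.8 kN (block shear governs)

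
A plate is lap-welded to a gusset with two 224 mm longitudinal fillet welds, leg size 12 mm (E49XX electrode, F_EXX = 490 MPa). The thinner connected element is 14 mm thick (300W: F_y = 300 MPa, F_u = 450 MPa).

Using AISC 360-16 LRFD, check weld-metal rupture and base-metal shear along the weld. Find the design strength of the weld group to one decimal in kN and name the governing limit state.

838.1 kN (weld metal governs)

Weld metal: throat = 0.707×12 = 8.484 mm, L = 2×224 = 448 mm. φR_n = 0.75 × 0.6 × 490 × 8.484 × 448 = 838.1 kN.
Base metal shear (14 mm plate): yield φR_n = 1.0×0.6×300×14×448 = 1129.0 kN; rupture φR_n = 0.75×0.6×450×14×448 = 1270.1 kN; take 1129.0 kN (yield).
Governing: min(838.1, 1129.0) = 838.1 kN → weld metal.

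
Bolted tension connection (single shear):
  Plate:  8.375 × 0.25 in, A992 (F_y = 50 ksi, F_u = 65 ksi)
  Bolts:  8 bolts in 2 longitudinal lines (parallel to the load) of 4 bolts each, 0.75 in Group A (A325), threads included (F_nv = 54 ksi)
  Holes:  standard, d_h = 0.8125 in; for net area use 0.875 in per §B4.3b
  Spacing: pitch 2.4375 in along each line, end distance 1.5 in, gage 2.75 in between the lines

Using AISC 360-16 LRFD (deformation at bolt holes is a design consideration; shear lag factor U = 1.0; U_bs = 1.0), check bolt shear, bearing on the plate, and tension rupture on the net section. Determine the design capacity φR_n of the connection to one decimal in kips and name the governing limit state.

Bolt shear: A_b = π(0.75)²/4 = 0.44179 in². φR_n = 0.75 × 54 × 0.44179 × 8 × 1 = 143.1 kips.
Bearing (0.25 in plate, F_u = 65 ksi): end bolts L_c = 1.5 − 0.8125/2 = 1.09375, R_n = min(1.2×1.09375×0.25×65, 2.4×0.75×0.25×65) = 21.328 kips/bolt; interior L_c = 2.4375 − 0.8125 = 1.625, R_n = 29.25 kips/bolt. φR_n = 0.75 × (2×21.328 + 6×29.25) = 163.6 kips.
Tension rupture (net): A_n = (8.375 − 2×0.875)×0.25 = 1.6563 in² (U = 1.0, A_e = A_n). φR_n = 0.75 × 65 × 1.6563 = 80.7 kips.
Governing: min(143.1, 163.6, 80.7) = 80.7 kips → net-section rupture.

80.7 kips (net-section rupture governs)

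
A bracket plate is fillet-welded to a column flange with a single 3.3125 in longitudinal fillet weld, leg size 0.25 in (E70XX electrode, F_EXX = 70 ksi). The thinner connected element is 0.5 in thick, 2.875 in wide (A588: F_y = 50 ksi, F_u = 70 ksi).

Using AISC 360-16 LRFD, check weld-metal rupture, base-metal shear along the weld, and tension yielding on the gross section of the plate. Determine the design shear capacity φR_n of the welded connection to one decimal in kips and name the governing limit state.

18.4 kips (weld metal governs)

Weld metal: throat = 0.707×0.25 = 0.17675 in, L = 3.3125 in. φR_n = 0.75 × 0.6 × 70 × 0.17675 × 3.3125 = 18.4 kips.
Base metal shear (0.5 in plate): yield φR_n = 1.0×0.6×50×0.5×3.3125 = 49.7 kips; rupture φR_n = 0.75×0.6×70×0.5×3.3125 = 52.2 kips; take 49.7 kips (yield).
Tension yield (gross): A_g = 2.875×0.5 = 1.4375 in². φR_n = 0.90 × 50 × 1.4375 = 64.7 kips.
Governing: min(18.4, 49.7, 64.7) = 18.4 kips → weld metal.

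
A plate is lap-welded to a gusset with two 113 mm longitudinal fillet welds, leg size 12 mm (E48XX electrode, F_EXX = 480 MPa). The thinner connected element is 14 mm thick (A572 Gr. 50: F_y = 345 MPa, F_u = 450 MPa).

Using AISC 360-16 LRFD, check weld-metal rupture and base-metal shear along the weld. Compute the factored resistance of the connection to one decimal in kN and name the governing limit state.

Weld metal: throat = 0.707×12 = 8.484 mm, L = 2×113 = 226 mm. φR_n = 0.75 × 0.6 × 480 × 8.484 × 226 = 414.2 kN.
Base metal shear (14 mm plate): yield φR_n = 1.0×0.6×345×14×226 = 654.9 kN; rupture φR_n = 0.75×0.6×450×14×226 = 640.7 kN; take 640.7 kN (rupture).
Governing: min(414.2, 640.7) = 414.2 kN → weld metal.

414.2 kN (weld metal governs)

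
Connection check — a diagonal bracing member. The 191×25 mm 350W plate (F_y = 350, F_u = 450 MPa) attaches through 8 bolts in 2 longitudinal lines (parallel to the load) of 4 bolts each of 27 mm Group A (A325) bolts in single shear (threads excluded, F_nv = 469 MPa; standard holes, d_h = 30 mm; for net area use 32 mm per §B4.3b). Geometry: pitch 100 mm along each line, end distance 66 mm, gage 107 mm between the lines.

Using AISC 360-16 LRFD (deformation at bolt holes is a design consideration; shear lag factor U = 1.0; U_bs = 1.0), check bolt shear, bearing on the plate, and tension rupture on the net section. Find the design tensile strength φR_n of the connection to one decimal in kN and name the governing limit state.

1071.6 kN (net-section rupture governs)

Bolt shear: A_b = π(27)²/4 = 572.56 mm². φR_n = 0.75 × 469 × 572.56 × 8 × 1 = 1611.2 kN.
Bearing (25 mm plate, F_u = 450 MPa): end bolts L_c = 66 − 30/2 = 51, R_n = min(1.2×51×25×450, 2.4×27×25×450) = 688.5 kN/bolt; interior L_c = 100 − 30 = 70, R_n = 729 kN/bolt. φR_n = 0.75 × (2×688.5 + 6×729) = 4313.3 kN.
Tension rupture (net): A_n = (191 − 2×32)×25 = 3175 mm² (U = 1.0, A_e = A_n). φR_n = 0.75 × 450 × 3175 = 1071.6 kN.
Governing: min(1611.2, 4313.3, 1071.6) = 1071.6 kN → net-section rupture.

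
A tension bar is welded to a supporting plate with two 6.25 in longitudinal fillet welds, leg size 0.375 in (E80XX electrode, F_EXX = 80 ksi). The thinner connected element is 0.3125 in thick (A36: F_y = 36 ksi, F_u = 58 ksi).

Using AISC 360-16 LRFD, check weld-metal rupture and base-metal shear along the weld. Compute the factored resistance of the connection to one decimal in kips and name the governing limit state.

84.4 kips (base-metal shear governs)

Weld metal: throat = 0.707×0.375 = 0.26513 in, L = 2×6.25 = 12.5 in. φR_n = 0.75 × 0.6 × 80 × 0.26513 × 12.5 = 119.3 kips.
Base metal shear (0.3125 in plate): yield φR_n = 1.0×0.6×36×0.3125×12.5 = 84.4 kips; rupture φR_n = 0.75×0.6×58×0.3125×12.5 = 102.0 kips; take 84.4 kips (yield).
Governing: min(119.3, 84.4) = 84.4 kips → base-metal shear.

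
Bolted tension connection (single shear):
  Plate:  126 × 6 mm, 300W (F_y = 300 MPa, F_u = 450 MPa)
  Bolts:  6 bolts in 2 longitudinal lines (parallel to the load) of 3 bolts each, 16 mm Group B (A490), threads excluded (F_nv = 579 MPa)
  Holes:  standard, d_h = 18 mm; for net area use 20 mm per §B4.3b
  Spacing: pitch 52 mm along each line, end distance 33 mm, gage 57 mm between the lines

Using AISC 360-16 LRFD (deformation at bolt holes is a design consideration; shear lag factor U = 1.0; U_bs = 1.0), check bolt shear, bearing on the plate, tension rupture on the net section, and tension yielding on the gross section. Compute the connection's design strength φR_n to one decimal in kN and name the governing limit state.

174.2 kN (net-section rupture governs)

Bolt shear: A_b = π(16)²/4 = 201.06 mm². φR_n = 0.75 × 579 × 201.06 × 6 × 1 = 523.9 kN.
Bearing (6 mm plate, F_u = 450 MPa): end bolts L_c = 33 − 18/2 = 24, R_n = min(1.2×24×6×450, 2.4×16×6×450) = 77.76 kN/bolt; interior L_c = 52 − 18 = 34, R_n = 103.68 kN/bolt. φR_n = 0.75 × (2×77.76 + 4×103.68) = 427.7 kN.
Tension rupture (net): A_n = (126 − 2×20)×6 = 516 mm² (U = 1.0, A_e = A_n). φR_n = 0.75 × 450 × 516 = 174.2 kN.
Tension yield (gross): A_g = 126×6 = 756 mm². φR_n = 0.90 × 300 × 756 = 204.1 kN.
Governing: min(523.9, 427.7, 174.2, 204.1) = 174.2 kN → net-section rupture.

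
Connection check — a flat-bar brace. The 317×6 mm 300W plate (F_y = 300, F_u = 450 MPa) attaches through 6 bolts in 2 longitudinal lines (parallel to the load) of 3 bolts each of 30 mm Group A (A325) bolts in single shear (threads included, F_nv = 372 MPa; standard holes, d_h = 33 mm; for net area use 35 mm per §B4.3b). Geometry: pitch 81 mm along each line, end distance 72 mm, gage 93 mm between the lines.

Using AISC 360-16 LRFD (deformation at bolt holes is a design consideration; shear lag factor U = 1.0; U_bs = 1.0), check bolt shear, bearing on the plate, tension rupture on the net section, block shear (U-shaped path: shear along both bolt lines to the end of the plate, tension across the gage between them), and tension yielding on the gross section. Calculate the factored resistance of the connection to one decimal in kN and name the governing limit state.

473.4 kN (block shear governs)

Bolt shear: A_b = π(30)²/4 = 706.86 mm². φR_n = 0.75 × 372 × 706.86 × 6 × 1 = 1183.3 kN.
Bearing (6 mm plate, F_u = 450 MPa): end bolts L_c = 72 − 33/2 = 55.5, R_n = min(1.2×55.5×6×450, 2.4×30×6×450) = 179.82 kN/bolt; interior L_c = 81 − 33 = 48, R_n = 155.52 kN/bolt. φR_n = 0.75 × (2×179.82 + 4×155.52) = 736.3 kN.
Tension rupture (net): A_n = (317 − 2×35)×6 = 1482 mm² (U = 1.0, A_e = A_n). φR_n = 0.75 × 450 × 1482 = 500.2 kN.
Block shear: shear path 2×[72+2×81] = 2×234 mm, A_gv = 2808, A_nv = 2×(234 − 2.5×35)×6 = 1758 mm²; tension across gage: (93 − 1×35)×6 = 348 mm². R_n = min(0.6×450×1758, 0.6×300×2808) + 1.0×450×348 = min(474.66, 505.44) + 156.6 = 631.26 kN. φR_n = 0.75 × 631.26 = 473.4 kN.
Tension yield (gross): A_g = 317×6 = 1902 mm². φR_n = 0.90 × 300 × 1902 = 513.5 kN.
Governing: min(1183.3, 736.3, 500.2, 473.4, 513.5) = 473.4 kN → block shear.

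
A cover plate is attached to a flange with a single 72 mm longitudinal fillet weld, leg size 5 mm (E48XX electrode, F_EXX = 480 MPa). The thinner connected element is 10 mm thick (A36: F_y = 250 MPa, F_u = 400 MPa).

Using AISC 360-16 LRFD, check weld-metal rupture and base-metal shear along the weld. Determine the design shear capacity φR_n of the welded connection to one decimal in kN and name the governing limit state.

55.0 kN (weld metal governs)

Weld metal: throat = 0.707×5 = 3.535 mm, L = 72 mm. φR_n = 0.75 × 0.6 × 480 × 3.535 × 72 = 55.0 kN.
Base metal shear (10 mm plate): yield φR_n = 1.0×0.6×250×10×72 = 108.0 kN; rupture φR_n = 0.75×0.6×400×10×72 = 129.6 kN; take 108.0 kN (yield).
Governing: min(55.0, 108.0) = 55.0 kN → weld metal.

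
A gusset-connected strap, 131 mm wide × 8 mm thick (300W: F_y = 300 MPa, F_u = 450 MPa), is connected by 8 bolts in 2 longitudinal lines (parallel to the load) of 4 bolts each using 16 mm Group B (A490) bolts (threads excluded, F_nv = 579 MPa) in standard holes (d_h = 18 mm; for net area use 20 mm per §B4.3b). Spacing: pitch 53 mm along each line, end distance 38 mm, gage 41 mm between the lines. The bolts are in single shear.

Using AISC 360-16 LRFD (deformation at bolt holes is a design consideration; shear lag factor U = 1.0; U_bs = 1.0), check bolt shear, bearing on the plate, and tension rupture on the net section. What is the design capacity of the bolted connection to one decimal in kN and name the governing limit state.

245.7 kN (net-section rupture governs)

Bolt shear: A_b = π(16)²/4 = 201.06 mm². φR_n = 0.75 × 579 × 201.06 × 8 × 1 = 698.5 kN.
Bearing (8 mm plate, F_u = 450 MPa): end bolts L_c = 38 − 18/2 = 29, R_n = min(1.2×29×8×450, 2.4×16×8×450) = 125.28 kN/bolt; interior L_c = 53 − 18 = 35, R_n = 138.24 kN/bolt. φR_n = 0.75 × (2×125.28 + 6×138.24) = 810.0 kN.
Tension rupture (net): A_n = (131 − 2×20)×8 = 728 mm² (U = 1.0, A_e = A_n). φR_n = 0.75 × 450 × 728 = 245.7 kN.
Governing: min(698.5, 810.0, 245.7) = 245.7 kN → net-section rupture.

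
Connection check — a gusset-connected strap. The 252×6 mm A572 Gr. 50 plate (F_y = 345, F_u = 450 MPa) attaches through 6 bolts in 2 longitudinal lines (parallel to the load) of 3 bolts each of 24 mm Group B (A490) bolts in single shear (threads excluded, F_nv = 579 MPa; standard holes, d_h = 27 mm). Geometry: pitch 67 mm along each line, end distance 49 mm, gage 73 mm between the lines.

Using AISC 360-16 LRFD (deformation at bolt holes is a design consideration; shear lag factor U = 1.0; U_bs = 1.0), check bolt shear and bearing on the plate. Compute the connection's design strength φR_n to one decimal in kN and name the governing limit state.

561.3 kN (bearing governs)

Bolt shear: A_b = π(24)²/4 = 452.39 mm². φR_n = 0.75 × 579 × 452.39 × 6 × 1 = 1178.7 kN.
Bearing (6 mm plate, F_u = 450 MPa): end bolts L_c = 49 − 27/2 = 35.5, R_n = min(1.2×35.5×6×450, 2.4×24×6×450) = 115.02 kN/bolt; interior L_c = 67 − 27 = 40, R_n = 129.6 kN/bolt. φR_n = 0.75 × (2×115.02 + 4×129.6) = 561.3 kN.
Governing: min(1178.7, 561.3) = 561.3 kN → bearing.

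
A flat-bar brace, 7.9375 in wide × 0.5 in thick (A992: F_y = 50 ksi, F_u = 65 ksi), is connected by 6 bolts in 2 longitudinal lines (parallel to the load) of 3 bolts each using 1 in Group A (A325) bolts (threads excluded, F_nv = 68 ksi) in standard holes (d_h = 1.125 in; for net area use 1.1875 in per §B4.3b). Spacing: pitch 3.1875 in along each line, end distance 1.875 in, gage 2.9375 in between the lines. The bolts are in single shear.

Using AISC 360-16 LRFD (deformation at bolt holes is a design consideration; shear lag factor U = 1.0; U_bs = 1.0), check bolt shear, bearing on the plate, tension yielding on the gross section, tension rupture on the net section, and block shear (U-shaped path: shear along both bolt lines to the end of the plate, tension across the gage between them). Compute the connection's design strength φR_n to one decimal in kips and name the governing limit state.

135.6 kips (net-section rupture governs)

Bolt shear: A_b = π(1)²/4 = 0.7854 in². φR_n = 0.75 × 68 × 0.7854 × 6 × 1 = 240.3 kips.
Bearing (0.5 in plate, F_u = 65 ksi): end bolts L_c = 1.875 − 1.125/2 = 1.3125, R_n = min(1.2×1.3125×0.5×65, 2.4×1×0.5×65) = 51.188 kips/bolt; interior L_c = 3.1875 − 1.125 = 2.0625, R_n = 78 kips/bolt. φR_n = 0.75 × (2×51.188 + 4×78) = 310.8 kips.
Tension yield (gross): A_g = 7.9375×0.5 = 3.9688 in². φR_n = 0.90 × 50 × 3.9688 = 178.6 kips.
Tension rupture (net): A_n = (7.9375 − 2×1.1875)×0.5 = 2.7813 in² (U = 1.0, A_e = A_n). φR_n = 0.75 × 65 × 2.7813 = 135.6 kips.
Block shear: shear path 2×[1.875+2×3.1875] = 2×8.25 in, A_gv = 8.25, A_nv = 2×(8.25 − 2.5×1.1875)×0.5 = 5.2813 in²; tension across gage: (2.9375 − 1×1.1875)×0.5 = 0.875 in². R_n = min(0.6×65×5.2813, 0.6×50×8.25) + 1.0×65×0.875 = min(205.97, 247.5) + 56.875 = 262.85 kips. φR_n = 0.75 × 262.85 = 197.1 kips.
Governing: min(240.3, 310.8, 178.6, 135.6, 197.1) = 135.6 kips → net-section rupture.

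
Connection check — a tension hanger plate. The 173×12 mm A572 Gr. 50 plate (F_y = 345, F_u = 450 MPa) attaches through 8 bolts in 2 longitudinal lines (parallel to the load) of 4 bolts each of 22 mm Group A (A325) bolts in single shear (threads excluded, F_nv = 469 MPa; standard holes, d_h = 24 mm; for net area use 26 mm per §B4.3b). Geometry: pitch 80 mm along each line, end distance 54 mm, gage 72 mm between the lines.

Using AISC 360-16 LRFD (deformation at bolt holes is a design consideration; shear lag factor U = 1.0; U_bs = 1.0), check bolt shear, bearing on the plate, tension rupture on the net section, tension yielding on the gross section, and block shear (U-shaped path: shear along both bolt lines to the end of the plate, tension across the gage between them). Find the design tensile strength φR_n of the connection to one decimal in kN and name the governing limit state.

Bolt shear: A_b = π(22)²/4 = 380.13 mm². φR_n = 0.75 × 469 × 380.13 × 8 × 1 = 1069.7 kN.
Bearing (12 mm plate, F_u = 450 MPa): end bolts L_c = 54 − 24/2 = 42, R_n = min(1.2×42×12×450, 2.4×22×12×450) = 272.16 kN/bolt; interior L_c = 80 − 24 = 56, R_n = 285.12 kN/bolt. φR_n = 0.75 × (2×272.16 + 6×285.12) = 1691.3 kN.
Tension rupture (net): A_n = (173 − 2×26)×12 = 1452 mm² (U = 1.0, A_e = A_n). φR_n = 0.75 × 450 × 1452 = 490.1 kN.
Tension yield (gross): A_g = 173×12 = 2076 mm². φR_n = 0.90 × 345 × 2076 = 644.6 kN.
Block shear: shear path 2×[54+3×80] = 2×294 mm, A_gv = 7056, A_nv = 2×(294 − 3.5×26)×12 = 4872 mm²; tension across gage: (72 − 1×26)×12 = 552 mm². R_n = min(0.6×450×4872, 0.6×345×7056) + 1.0×450×552 = min(1315.4, 1460.6) + 248.4 = 1563.8 kN. φR_n = 0.75 × 1563.8 = 1172.9 kN.
Governing: min(1069.7, 1691.3, 490.1, 644.6, 1172.9) = 490.1 kN → net-section rupture.

490.1 kN (net-section rupture governs)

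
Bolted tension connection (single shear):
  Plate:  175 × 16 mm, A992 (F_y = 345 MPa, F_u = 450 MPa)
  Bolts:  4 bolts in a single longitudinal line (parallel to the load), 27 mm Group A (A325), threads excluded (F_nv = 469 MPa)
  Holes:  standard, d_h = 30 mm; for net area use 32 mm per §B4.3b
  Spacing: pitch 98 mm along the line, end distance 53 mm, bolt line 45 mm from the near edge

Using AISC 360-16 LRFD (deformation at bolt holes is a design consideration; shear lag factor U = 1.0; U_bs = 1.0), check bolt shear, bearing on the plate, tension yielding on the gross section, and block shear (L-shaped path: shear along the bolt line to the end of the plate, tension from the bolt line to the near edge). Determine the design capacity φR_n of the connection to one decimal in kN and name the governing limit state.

Bolt shear: A_b = π(27)²/4 = 572.56 mm². φR_n = 0.75 × 469 × 572.56 × 4 × 1 = 805.6 kN.
Bearing (16 mm plate, F_u = 450 MPa): end bolts L_c = 53 − 30/2 = 38, R_n = min(1.2×38×16×450, 2.4×27×16×450) = 328.32 kN/bolt; interior L_c = 98 − 30 = 68, R_n = 466.56 kN/bolt. φR_n = 0.75 × (1×328.32 + 3×466.56) = 1296.0 kN.
Tension yield (gross): A_g = 175×16 = 2800 mm². φR_n = 0.90 × 345 × 2800 = 869.4 kN.
Block shear: shear path 1×[53+3×98] = 1×347 mm, A_gv = 5552, A_nv = 1×(347 − 3.5×32)×16 = 3760 mm²; tension to near edge: (45 − 0.5×32)×16 = 464 mm². R_n = min(0.6×450×3760, 0.6×345×5552) + 1.0×450×464 = min(1015.2, 1149.3) + 208.8 = 1224 kN. φR_n = 0.75 × 1224 = 918.0 kN.
Governing: min(805.6, 1296.0, 869.4, 918.0) = 805.6 kN → bolt shear.

805.6 kN (bolt shear governs)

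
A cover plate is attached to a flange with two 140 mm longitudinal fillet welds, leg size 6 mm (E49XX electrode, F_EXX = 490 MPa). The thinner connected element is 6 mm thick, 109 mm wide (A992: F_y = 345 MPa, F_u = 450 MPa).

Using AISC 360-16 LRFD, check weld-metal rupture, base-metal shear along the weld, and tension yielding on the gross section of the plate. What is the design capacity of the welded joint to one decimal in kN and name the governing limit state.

203.1 kN (gross-section yield governs)

Weld metal: throat = 0.707×6 = 4.242 mm, L = 2×140 = 280 mm. φR_n = 0.75 × 0.6 × 490 × 4.242 × 280 = 261.9 kN.
Base metal shear (6 mm plate): yield φR_n = 1.0×0.6×345×6×280 = 347.8 kN; rupture φR_n = 0.75×0.6×450×6×280 = 340.2 kN; take 340.2 kN (rupture).
Tension yield (gross): A_g = 109×6 = 654 mm². φR_n = 0.90 × 345 × 654 = 203.1 kN.
Governing: min(261.9, 340.2, 203.1) = 203.1 kN → gross-section yield.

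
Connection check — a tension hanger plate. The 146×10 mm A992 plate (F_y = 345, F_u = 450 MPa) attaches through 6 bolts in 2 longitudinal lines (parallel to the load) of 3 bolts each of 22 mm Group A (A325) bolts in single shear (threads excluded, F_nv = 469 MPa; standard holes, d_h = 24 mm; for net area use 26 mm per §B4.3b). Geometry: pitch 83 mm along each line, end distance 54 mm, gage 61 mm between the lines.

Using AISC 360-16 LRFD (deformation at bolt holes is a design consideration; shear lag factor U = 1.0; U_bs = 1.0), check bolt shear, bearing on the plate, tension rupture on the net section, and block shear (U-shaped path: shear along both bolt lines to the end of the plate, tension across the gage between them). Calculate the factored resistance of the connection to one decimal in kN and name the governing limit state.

Bolt shear: A_b = π(22)²/4 = 380.13 mm². φR_n = 0.75 × 469 × 380.13 × 6 × 1 = 802.3 kN.
Bearing (10 mm plate, F_u = 450 MPa): end bolts L_c = 54 − 24/2 = 42, R_n = min(1.2×42×10×450, 2.4×22×10×450) = 226.8 kN/bolt; interior L_c = 83 − 24 = 59, R_n = 237.6 kN/bolt. φR_n = 0.75 × (2×226.8 + 4×237.6) = 1053.0 kN.
Tension rupture (net): A_n = (146 − 2×26)×10 = 940 mm² (U = 1.0, A_e = A_n). φR_n = 0.75 × 450 × 940 = 317.3 kN.
Block shear: shear path 2×[54+2×83] = 2×220 mm, A_gv = 4400, A_nv = 2×(220 − 2.5×26)×10 = 3100 mm²; tension across gage: (61 − 1×26)×10 = 350 mm². R_n = min(0.6×450×3100, 0.6×345×4400) + 1.0×450×350 = min(837, 910.8) + 157.5 = 994.5 kN. φR_n = 0.75 × 994.5 = 745.9 kN.
Governing: min(802.3, 1053.0, 317.3, 745.9) = 317.3 kN → net-section rupture.

317.3 kN (net-section rupture governs)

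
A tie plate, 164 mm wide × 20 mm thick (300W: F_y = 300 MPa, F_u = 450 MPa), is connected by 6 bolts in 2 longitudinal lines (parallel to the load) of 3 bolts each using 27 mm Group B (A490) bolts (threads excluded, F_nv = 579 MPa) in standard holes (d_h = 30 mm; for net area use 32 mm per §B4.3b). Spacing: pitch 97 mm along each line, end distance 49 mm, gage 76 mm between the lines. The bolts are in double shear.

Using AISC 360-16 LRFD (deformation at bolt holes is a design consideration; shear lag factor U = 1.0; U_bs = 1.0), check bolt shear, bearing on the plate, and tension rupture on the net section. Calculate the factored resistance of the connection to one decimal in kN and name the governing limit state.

Bolt shear: A_b = π(27)²/4 = 572.56 mm². φR_n = 0.75 × 579 × 572.56 × 6 × 2 = 2983.6 kN.
Bearing (20 mm plate, F_u = 450 MPa): end bolts L_c = 49 − 30/2 = 34, R_n = min(1.2×34×20×450, 2.4×27×20×450) = 367.2 kN/bolt; interior L_c = 97 − 30 = 67, R_n = 583.2 kN/bolt. φR_n = 0.75 × (2×367.2 + 4×583.2) = 2300.4 kN.
Tension rupture (net): A_n = (164 − 2×32)×20 = 2000 mm² (U = 1.0, A_e = A_n). φR_n = 0.75 × 450 × 2000 = 675.0 kN.
Governing: min(2983.6, 2300.4, 675.0) = 675.0 kN → net-section rupture.

675.0 kN (net-section rupture governs)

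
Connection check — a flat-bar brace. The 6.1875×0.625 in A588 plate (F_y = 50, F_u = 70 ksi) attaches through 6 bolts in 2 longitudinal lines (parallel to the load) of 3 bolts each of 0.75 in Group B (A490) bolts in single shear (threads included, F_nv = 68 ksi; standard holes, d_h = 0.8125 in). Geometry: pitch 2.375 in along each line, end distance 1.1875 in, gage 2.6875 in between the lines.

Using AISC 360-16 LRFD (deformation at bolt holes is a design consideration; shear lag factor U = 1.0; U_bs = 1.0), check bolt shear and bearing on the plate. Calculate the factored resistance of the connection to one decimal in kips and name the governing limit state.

Bolt shear: A_b = π(0.75)²/4 = 0.44179 in². φR_n = 0.75 × 68 × 0.44179 × 6 × 1 = 135.2 kips.
Bearing (0.625 in plate, F_u = 70 ksi): end bolts L_c = 1.1875 − 0.8125/2 = 0.78125, R_n = min(1.2×0.78125×0.625×70, 2.4×0.75×0.625×70) = 41.016 kips/bolt; interior L_c = 2.375 − 0.8125 = 1.5625, R_n = 78.75 kips/bolt. φR_n = 0.75 × (2×41.016 + 4×78.75) = 297.8 kips.
Governing: min(135.2, 297.8) = 135.2 kips → bolt shear.

135.2 kips (bolt shear governs)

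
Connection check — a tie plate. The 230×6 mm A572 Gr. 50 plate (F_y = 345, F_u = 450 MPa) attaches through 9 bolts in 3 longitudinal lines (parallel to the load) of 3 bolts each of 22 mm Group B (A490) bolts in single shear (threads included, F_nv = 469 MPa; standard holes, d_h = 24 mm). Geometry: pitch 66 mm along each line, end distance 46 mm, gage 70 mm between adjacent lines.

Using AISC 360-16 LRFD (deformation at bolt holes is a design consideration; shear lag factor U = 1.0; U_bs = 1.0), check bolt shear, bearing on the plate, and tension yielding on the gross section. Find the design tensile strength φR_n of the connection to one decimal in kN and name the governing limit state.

Bolt shear: A_b = π(22)²/4 = 380.13 mm². φR_n = 0.75 × 469 × 380.13 × 9 × 1 = 1203.4 kN.
Bearing (6 mm plate, F_u = 450 MPa): end bolts L_c = 46 − 24/2 = 34, R_n = min(1.2×34×6×450, 2.4×22×6×450) = 110.16 kN/bolt; interior L_c = 66 − 24 = 42, R_n = 136.08 kN/bolt. φR_n = 0.75 × (3×110.16 + 6×136.08) = 860.2 kN.
Tension yield (gross): A_g = 230×6 = 1380 mm². φR_n = 0.90 × 345 × 1380 = 428.5 kN.
Governing: min(1203.4, 860.2, 428.5) = 428.5 kN → gross-section yield.

428.5 kN (gross-section yield governs)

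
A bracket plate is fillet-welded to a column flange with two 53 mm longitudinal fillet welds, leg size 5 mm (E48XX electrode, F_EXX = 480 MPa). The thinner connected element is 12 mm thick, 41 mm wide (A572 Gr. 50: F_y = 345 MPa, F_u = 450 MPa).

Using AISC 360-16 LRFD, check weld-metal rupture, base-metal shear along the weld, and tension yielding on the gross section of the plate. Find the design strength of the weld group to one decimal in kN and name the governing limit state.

Weld metal: throat = 0.707×5 = 3.535 mm, L = 2×53 = 106 mm. φR_n = 0.75 × 0.6 × 480 × 3.535 × 106 = 80.9 kN.
Base metal shear (12 mm plate): yield φR_n = 1.0×0.6×345×12×106 = 263.3 kN; rupture φR_n = 0.75×0.6×450×12×106 = 257.6 kN; take 257.6 kN (rupture).
Tension yield (gross): A_g = 41×12 = 492 mm². φR_n = 0.90 × 345 × 492 = 152.8 kN.
Governing: min(80.9, 257.6, 152.8) = 80.9 kN → weld metal.

80.9 kN (weld metal governs)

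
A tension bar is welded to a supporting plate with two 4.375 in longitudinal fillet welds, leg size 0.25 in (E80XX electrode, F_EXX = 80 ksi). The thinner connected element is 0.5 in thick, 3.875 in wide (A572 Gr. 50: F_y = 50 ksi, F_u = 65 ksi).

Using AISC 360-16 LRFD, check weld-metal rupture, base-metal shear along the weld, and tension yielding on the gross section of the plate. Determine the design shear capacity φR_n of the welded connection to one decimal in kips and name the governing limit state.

Weld metal: throat = 0.707×0.25 = 0.17675 in, L = 2×4.375 = 8.75 in. φR_n = 0.75 × 0.6 × 80 × 0.17675 × 8.75 = 55.7 kips.
Base metal shear (0.5 in plate): yield φR_n = 1.0×0.6×50×0.5×8.75 = 131.3 kips; rupture φR_n = 0.75×0.6×65×0.5×8.75 = 128.0 kips; take 128.0 kips (rupture).
Tension yield (gross): A_g = 3.875×0.5 = 1.9375 in². φR_n = 0.90 × 50 × 1.9375 = 87.2 kips.
Governing: min(55.7, 128.0, 87.2) = 55.7 kips → weld metal.

55.7 kips (weld metal governs)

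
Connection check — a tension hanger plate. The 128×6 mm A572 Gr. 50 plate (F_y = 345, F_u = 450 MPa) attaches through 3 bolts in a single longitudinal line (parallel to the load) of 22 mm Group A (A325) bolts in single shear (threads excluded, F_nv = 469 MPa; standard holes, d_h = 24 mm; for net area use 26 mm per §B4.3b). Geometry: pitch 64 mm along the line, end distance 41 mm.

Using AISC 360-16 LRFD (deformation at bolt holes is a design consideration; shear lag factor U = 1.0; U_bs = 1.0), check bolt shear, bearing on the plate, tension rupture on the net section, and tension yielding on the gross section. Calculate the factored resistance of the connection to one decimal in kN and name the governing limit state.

Bolt shear: A_b = π(22)²/4 = 380.13 mm². φR_n = 0.75 × 469 × 380.13 × 3 × 1 = 401.1 kN.
Bearing (6 mm plate, F_u = 450 MPa): end bolts L_c = 41 − 24/2 = 29, R_n = min(1.2×29×6×450, 2.4×22×6×450) = 93.96 kN/bolt; interior L_c = 64 − 24 = 40, R_n = 129.6 kN/bolt. φR_n = 0.75 × (1×93.96 + 2×129.6) = 264.9 kN.
Tension rupture (net): A_n = (128 − 1×26)×6 = 612 mm² (U = 1.0, A_e = A_n). φR_n = 0.75 × 450 × 612 = 206.6 kN.
Tension yield (gross): A_g = 128×6 = 768 mm². φR_n = 0.90 × 345 × 768 = 238.5 kN.
Governing: min(401.1, 264.9, 206.6, 238.5) = 206.6 kN → net-section rupture.

206.6 kN (net-section rupture governs)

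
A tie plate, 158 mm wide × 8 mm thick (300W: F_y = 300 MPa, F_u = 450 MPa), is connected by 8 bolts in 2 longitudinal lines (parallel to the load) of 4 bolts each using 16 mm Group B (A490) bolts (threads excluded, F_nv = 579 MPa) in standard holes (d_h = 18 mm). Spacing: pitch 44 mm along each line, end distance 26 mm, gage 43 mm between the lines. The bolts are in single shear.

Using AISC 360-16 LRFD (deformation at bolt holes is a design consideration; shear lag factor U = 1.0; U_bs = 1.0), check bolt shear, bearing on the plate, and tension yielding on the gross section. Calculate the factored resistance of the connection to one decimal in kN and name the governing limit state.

Bolt shear: A_b = π(16)²/4 = 201.06 mm². φR_n = 0.75 × 579 × 201.06 × 8 × 1 = 698.5 kN.
Bearing (8 mm plate, F_u = 450 MPa): end bolts L_c = 26 − 18/2 = 17, R_n = min(1.2×17×8×450, 2.4×16×8×450) = 73.44 kN/bolt; interior L_c = 44 − 18 = 26, R_n = 112.32 kN/bolt. φR_n = 0.75 × (2×73.44 + 6×112.32) = 615.6 kN.
Tension yield (gross): A_g = 158×8 = 1264 mm². φR_n = 0.90 × 300 × 1264 = 341.3 kN.
Governing: min(698.5, 615.6, 341.3) = 341.3 kN → gross-section yield.

341.3 kN (gross-section yield governs)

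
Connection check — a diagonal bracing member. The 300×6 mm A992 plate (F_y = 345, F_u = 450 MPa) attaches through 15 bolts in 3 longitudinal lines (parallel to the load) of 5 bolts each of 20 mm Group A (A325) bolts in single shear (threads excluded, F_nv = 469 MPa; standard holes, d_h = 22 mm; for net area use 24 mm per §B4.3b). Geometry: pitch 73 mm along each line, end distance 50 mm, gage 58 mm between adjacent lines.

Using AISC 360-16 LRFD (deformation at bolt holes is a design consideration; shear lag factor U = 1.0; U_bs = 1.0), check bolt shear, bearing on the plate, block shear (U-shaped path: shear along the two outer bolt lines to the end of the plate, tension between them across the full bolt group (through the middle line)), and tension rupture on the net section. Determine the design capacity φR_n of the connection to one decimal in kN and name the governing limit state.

461.7 kN (net-section rupture governs)

Bolt shear: A_b = π(20)²/4 = 314.16 mm². φR_n = 0.75 × 469 × 314.16 × 15 × 1 = 1657.6 kN.
Bearing (6 mm plate, F_u = 450 MPa): end bolts L_c = 50 − 22/2 = 39, R_n = min(1.2×39×6×450, 2.4×20×6×450) = 126.36 kN/bolt; interior L_c = 73 − 22 = 51, R_n = 129.6 kN/bolt. φR_n = 0.75 × (3×126.36 + 12×129.6) = 1450.7 kN.
Block shear: shear path 2×[50+4×73] = 2×342 mm, A_gv = 4104, A_nv = 2×(342 − 4.5×24)×6 = 2808 mm²; tension across gage: (116 − 2×24)×6 = 408 mm². R_n = min(0.6×450×2808, 0.6×345×4104) + 1.0×450×408 = min(758.16, 849.53) + 183.6 = 941.76 kN. φR_n = 0.75 × 941.76 = 706.3 kN.
Tension rupture (net): A_n = (300 − 3×24)×6 = 1368 mm² (U = 1.0, A_e = A_n). φR_n = 0.75 × 450 × 1368 = 461.7 kN.
Governing: min(1657.6, 1450.7, 706.3, 461.7) = 461.7 kN → net-section rupture.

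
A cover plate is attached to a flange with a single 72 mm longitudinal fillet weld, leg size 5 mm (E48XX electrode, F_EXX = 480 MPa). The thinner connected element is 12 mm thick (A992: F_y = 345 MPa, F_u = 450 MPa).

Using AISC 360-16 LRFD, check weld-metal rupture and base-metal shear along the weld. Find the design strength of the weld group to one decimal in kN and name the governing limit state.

55.0 kN (weld metal governs)

Weld metal: throat = 0.707×5 = 3.535 mm, L = 72 mm. φR_n = 0.75 × 0.6 × 480 × 3.535 × 72 = 55.0 kN.
Base metal shear (12 mm plate): yield φR_n = 1.0×0.6×345×12×72 = 178.8 kN; rupture φR_n = 0.75×0.6×450×12×72 = 175.0 kN; take 175.0 kN (rupture).
Governing: min(55.0, 175.0) = 55.0 kN → weld metal.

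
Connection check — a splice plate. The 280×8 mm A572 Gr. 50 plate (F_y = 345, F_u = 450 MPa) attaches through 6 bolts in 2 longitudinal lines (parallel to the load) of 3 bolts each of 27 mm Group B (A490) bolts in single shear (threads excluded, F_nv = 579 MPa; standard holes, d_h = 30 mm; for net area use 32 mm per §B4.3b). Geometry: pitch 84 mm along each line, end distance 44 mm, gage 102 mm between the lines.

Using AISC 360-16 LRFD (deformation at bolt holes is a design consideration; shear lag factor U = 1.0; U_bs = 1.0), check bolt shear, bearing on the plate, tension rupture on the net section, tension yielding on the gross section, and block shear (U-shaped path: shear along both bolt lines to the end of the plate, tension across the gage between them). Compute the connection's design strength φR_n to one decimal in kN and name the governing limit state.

583.2 kN (net-section rupture governs)

Bolt shear: A_b = π(27)²/4 = 572.56 mm². φR_n = 0.75 × 579 × 572.56 × 6 × 1 = 1491.8 kN.
Bearing (8 mm plate, F_u = 450 MPa): end bolts L_c = 44 − 30/2 = 29, R_n = min(1.2×29×8×450, 2.4×27×8×450) = 125.28 kN/bolt; interior L_c = 84 − 30 = 54, R_n = 233.28 kN/bolt. φR_n = 0.75 × (2×125.28 + 4×233.28) = 887.8 kN.
Tension rupture (net): A_n = (280 − 2×32)×8 = 1728 mm² (U = 1.0, A_e = A_n). φR_n = 0.75 × 450 × 1728 = 583.2 kN.
Tension yield (gross): A_g = 280×8 = 2240 mm². φR_n = 0.90 × 345 × 2240 = 695.5 kN.
Block shear: shear path 2×[44+2×84] = 2×212 mm, A_gv = 3392, A_nv = 2×(212 − 2.5×32)×8 = 2112 mm²; tension across gage: (102 − 1×32)×8 = 560 mm². R_n = min(0.6×450×2112, 0.6×345×3392) + 1.0×450×560 = min(570.24, 702.14) + 252 = 822.24 kN. φR_n = 0.75 × 822.24 = 616.7 kN.
Governing: min(1491.8, 887.8, 583.2, 695.5, 616.7) = 583.2 kN → net-section rupture.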